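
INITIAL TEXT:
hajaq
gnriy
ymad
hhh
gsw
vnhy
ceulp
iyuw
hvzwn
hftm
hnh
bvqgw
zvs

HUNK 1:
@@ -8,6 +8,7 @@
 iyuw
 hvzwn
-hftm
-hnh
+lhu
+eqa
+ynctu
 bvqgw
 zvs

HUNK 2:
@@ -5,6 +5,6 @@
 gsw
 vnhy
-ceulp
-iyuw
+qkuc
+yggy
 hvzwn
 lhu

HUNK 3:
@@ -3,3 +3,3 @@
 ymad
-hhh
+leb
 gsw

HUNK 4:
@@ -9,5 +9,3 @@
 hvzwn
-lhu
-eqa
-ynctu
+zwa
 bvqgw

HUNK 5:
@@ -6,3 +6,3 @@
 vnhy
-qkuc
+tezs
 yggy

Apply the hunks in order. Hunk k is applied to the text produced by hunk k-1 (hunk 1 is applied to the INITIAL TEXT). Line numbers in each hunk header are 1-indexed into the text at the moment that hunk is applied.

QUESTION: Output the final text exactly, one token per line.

Hunk 1: at line 8 remove [hftm,hnh] add [lhu,eqa,ynctu] -> 14 lines: hajaq gnriy ymad hhh gsw vnhy ceulp iyuw hvzwn lhu eqa ynctu bvqgw zvs
Hunk 2: at line 5 remove [ceulp,iyuw] add [qkuc,yggy] -> 14 lines: hajaq gnriy ymad hhh gsw vnhy qkuc yggy hvzwn lhu eqa ynctu bvqgw zvs
Hunk 3: at line 3 remove [hhh] add [leb] -> 14 lines: hajaq gnriy ymad leb gsw vnhy qkuc yggy hvzwn lhu eqa ynctu bvqgw zvs
Hunk 4: at line 9 remove [lhu,eqa,ynctu] add [zwa] -> 12 lines: hajaq gnriy ymad leb gsw vnhy qkuc yggy hvzwn zwa bvqgw zvs
Hunk 5: at line 6 remove [qkuc] add [tezs] -> 12 lines: hajaq gnriy ymad leb gsw vnhy tezs yggy hvzwn zwa bvqgw zvs

Answer: hajaq
gnriy
ymad
leb
gsw
vnhy
tezs
yggy
hvzwn
zwa
bvqgw
zvs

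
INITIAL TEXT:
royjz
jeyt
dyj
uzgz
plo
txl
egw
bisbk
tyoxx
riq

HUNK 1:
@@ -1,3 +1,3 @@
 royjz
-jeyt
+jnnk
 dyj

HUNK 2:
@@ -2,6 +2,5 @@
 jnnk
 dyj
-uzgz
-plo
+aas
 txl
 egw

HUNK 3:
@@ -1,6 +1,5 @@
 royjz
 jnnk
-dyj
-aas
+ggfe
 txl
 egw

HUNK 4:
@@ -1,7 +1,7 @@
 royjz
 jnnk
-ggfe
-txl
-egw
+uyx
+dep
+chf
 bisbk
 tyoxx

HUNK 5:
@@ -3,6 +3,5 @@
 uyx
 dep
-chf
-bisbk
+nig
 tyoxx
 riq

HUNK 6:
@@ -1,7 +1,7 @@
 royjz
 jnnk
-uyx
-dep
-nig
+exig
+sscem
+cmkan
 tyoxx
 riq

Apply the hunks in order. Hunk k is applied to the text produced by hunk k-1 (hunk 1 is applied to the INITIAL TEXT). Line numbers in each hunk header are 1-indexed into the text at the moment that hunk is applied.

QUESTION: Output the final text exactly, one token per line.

Hunk 1: at line 1 remove [jeyt] add [jnnk] -> 10 lines: royjz jnnk dyj uzgz plo txl egw bisbk tyoxx riq
Hunk 2: at line 2 remove [uzgz,plo] add [aas] -> 9 lines: royjz jnnk dyj aas txl egw bisbk tyoxx riq
Hunk 3: at line 1 remove [dyj,aas] add [ggfe] -> 8 lines: royjz jnnk ggfe txl egw bisbk tyoxx riq
Hunk 4: at line 1 remove [ggfe,txl,egw] add [uyx,dep,chf] -> 8 lines: royjz jnnk uyx dep chf bisbk tyoxx riq
Hunk 5: at line 3 remove [chf,bisbk] add [nig] -> 7 lines: royjz jnnk uyx dep nig tyoxx riq
Hunk 6: at line 1 remove [uyx,dep,nig] add [exig,sscem,cmkan] -> 7 lines: royjz jnnk exig sscem cmkan tyoxx riq

Answer: royjz
jnnk
exig
sscem
cmkan
tyoxx
riq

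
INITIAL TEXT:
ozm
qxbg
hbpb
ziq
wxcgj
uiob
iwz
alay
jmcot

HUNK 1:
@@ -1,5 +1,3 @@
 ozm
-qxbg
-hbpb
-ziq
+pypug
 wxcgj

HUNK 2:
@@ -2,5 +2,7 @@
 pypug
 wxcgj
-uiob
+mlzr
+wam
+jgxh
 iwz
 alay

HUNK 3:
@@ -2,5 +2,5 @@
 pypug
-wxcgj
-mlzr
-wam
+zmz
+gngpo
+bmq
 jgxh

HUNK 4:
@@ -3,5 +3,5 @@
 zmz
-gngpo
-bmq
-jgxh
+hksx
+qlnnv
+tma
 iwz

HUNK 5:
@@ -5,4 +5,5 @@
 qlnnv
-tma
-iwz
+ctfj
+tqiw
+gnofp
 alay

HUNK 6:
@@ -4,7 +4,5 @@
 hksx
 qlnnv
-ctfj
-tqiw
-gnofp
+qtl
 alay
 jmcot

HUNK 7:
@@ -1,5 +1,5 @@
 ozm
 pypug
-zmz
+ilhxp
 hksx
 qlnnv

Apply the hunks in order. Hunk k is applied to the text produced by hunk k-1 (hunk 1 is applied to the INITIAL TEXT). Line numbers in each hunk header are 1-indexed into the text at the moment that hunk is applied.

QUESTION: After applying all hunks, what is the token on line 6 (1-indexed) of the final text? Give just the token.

Hunk 1: at line 1 remove [qxbg,hbpb,ziq] add [pypug] -> 7 lines: ozm pypug wxcgj uiob iwz alay jmcot
Hunk 2: at line 2 remove [uiob] add [mlzr,wam,jgxh] -> 9 lines: ozm pypug wxcgj mlzr wam jgxh iwz alay jmcot
Hunk 3: at line 2 remove [wxcgj,mlzr,wam] add [zmz,gngpo,bmq] -> 9 lines: ozm pypug zmz gngpo bmq jgxh iwz alay jmcot
Hunk 4: at line 3 remove [gngpo,bmq,jgxh] add [hksx,qlnnv,tma] -> 9 lines: ozm pypug zmz hksx qlnnv tma iwz alay jmcot
Hunk 5: at line 5 remove [tma,iwz] add [ctfj,tqiw,gnofp] -> 10 lines: ozm pypug zmz hksx qlnnv ctfj tqiw gnofp alay jmcot
Hunk 6: at line 4 remove [ctfj,tqiw,gnofp] add [qtl] -> 8 lines: ozm pypug zmz hksx qlnnv qtl alay jmcot
Hunk 7: at line 1 remove [zmz] add [ilhxp] -> 8 lines: ozm pypug ilhxp hksx qlnnv qtl alay jmcot
Final line 6: qtl

Answer: qtl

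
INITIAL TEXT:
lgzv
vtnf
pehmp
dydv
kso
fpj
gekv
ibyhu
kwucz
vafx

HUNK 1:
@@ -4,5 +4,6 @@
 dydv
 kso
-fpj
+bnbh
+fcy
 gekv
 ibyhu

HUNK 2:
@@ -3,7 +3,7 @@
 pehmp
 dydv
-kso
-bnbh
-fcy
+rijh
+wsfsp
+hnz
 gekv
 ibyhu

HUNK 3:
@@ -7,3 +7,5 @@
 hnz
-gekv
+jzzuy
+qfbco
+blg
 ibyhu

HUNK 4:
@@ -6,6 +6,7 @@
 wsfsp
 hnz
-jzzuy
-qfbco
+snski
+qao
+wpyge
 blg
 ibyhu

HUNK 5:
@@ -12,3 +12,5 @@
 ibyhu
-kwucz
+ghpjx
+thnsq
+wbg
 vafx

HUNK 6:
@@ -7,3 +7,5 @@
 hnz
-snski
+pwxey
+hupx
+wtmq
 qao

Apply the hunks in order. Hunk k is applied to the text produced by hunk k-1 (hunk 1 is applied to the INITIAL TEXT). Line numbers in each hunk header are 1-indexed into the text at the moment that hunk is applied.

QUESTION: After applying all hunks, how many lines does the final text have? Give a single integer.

Answer: 18

Derivation:
Hunk 1: at line 4 remove [fpj] add [bnbh,fcy] -> 11 lines: lgzv vtnf pehmp dydv kso bnbh fcy gekv ibyhu kwucz vafx
Hunk 2: at line 3 remove [kso,bnbh,fcy] add [rijh,wsfsp,hnz] -> 11 lines: lgzv vtnf pehmp dydv rijh wsfsp hnz gekv ibyhu kwucz vafx
Hunk 3: at line 7 remove [gekv] add [jzzuy,qfbco,blg] -> 13 lines: lgzv vtnf pehmp dydv rijh wsfsp hnz jzzuy qfbco blg ibyhu kwucz vafx
Hunk 4: at line 6 remove [jzzuy,qfbco] add [snski,qao,wpyge] -> 14 lines: lgzv vtnf pehmp dydv rijh wsfsp hnz snski qao wpyge blg ibyhu kwucz vafx
Hunk 5: at line 12 remove [kwucz] add [ghpjx,thnsq,wbg] -> 16 lines: lgzv vtnf pehmp dydv rijh wsfsp hnz snski qao wpyge blg ibyhu ghpjx thnsq wbg vafx
Hunk 6: at line 7 remove [snski] add [pwxey,hupx,wtmq] -> 18 lines: lgzv vtnf pehmp dydv rijh wsfsp hnz pwxey hupx wtmq qao wpyge blg ibyhu ghpjx thnsq wbg vafx
Final line count: 18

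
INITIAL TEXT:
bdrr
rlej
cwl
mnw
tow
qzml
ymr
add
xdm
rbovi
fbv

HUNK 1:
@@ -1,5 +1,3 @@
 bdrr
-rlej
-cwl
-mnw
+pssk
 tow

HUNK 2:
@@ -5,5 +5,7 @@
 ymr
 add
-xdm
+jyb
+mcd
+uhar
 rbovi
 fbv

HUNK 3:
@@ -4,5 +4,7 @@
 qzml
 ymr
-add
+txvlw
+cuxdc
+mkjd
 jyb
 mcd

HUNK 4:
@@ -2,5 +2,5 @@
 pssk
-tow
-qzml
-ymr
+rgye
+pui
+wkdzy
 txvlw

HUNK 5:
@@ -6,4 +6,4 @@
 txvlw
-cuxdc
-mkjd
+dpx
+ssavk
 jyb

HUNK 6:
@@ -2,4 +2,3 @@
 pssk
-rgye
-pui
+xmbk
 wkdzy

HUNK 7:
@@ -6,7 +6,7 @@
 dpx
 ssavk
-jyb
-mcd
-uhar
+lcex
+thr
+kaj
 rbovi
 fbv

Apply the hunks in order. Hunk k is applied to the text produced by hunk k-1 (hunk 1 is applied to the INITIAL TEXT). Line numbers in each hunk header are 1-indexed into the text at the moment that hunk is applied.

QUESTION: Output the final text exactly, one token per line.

Answer: bdrr
pssk
xmbk
wkdzy
txvlw
dpx
ssavk
lcex
thr
kaj
rbovi
fbv

Derivation:
Hunk 1: at line 1 remove [rlej,cwl,mnw] add [pssk] -> 9 lines: bdrr pssk tow qzml ymr add xdm rbovi fbv
Hunk 2: at line 5 remove [xdm] add [jyb,mcd,uhar] -> 11 lines: bdrr pssk tow qzml ymr add jyb mcd uhar rbovi fbv
Hunk 3: at line 4 remove [add] add [txvlw,cuxdc,mkjd] -> 13 lines: bdrr pssk tow qzml ymr txvlw cuxdc mkjd jyb mcd uhar rbovi fbv
Hunk 4: at line 2 remove [tow,qzml,ymr] add [rgye,pui,wkdzy] -> 13 lines: bdrr pssk rgye pui wkdzy txvlw cuxdc mkjd jyb mcd uhar rbovi fbv
Hunk 5: at line 6 remove [cuxdc,mkjd] add [dpx,ssavk] -> 13 lines: bdrr pssk rgye pui wkdzy txvlw dpx ssavk jyb mcd uhar rbovi fbv
Hunk 6: at line 2 remove [rgye,pui] add [xmbk] -> 12 lines: bdrr pssk xmbk wkdzy txvlw dpx ssavk jyb mcd uhar rbovi fbv
Hunk 7: at line 6 remove [jyb,mcd,uhar] add [lcex,thr,kaj] -> 12 lines: bdrr pssk xmbk wkdzy txvlw dpx ssavk lcex thr kaj rbovi fbv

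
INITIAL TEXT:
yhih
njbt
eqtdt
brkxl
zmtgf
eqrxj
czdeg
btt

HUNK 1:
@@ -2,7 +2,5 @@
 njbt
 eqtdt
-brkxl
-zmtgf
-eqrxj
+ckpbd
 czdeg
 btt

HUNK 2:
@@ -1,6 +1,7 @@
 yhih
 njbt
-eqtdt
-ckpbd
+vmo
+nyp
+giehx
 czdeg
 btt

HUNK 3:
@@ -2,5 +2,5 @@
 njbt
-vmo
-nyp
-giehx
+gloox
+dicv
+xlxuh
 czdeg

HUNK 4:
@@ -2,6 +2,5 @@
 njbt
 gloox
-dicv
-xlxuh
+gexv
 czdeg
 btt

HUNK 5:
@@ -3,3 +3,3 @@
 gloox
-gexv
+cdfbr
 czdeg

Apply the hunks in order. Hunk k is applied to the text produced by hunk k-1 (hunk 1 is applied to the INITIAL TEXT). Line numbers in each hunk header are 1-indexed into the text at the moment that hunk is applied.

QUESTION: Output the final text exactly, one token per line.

Answer: yhih
njbt
gloox
cdfbr
czdeg
btt

Derivation:
Hunk 1: at line 2 remove [brkxl,zmtgf,eqrxj] add [ckpbd] -> 6 lines: yhih njbt eqtdt ckpbd czdeg btt
Hunk 2: at line 1 remove [eqtdt,ckpbd] add [vmo,nyp,giehx] -> 7 lines: yhih njbt vmo nyp giehx czdeg btt
Hunk 3: at line 2 remove [vmo,nyp,giehx] add [gloox,dicv,xlxuh] -> 7 lines: yhih njbt gloox dicv xlxuh czdeg btt
Hunk 4: at line 2 remove [dicv,xlxuh] add [gexv] -> 6 lines: yhih njbt gloox gexv czdeg btt
Hunk 5: at line 3 remove [gexv] add [cdfbr] -> 6 lines: yhih njbt gloox cdfbr czdeg btt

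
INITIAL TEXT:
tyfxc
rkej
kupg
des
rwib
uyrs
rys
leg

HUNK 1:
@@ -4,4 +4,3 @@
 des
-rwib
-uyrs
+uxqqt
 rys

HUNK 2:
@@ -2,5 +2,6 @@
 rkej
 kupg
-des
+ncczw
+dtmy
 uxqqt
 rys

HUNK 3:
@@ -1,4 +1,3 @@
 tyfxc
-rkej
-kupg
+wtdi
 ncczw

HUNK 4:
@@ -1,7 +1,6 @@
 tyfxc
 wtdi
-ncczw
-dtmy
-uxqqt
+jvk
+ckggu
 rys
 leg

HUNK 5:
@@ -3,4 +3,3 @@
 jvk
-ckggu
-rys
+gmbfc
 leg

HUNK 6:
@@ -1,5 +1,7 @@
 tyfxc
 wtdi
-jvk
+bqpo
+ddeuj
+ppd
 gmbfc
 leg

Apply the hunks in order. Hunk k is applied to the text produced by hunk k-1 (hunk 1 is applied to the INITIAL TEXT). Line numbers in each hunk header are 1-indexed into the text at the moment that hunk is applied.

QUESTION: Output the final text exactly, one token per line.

Hunk 1: at line 4 remove [rwib,uyrs] add [uxqqt] -> 7 lines: tyfxc rkej kupg des uxqqt rys leg
Hunk 2: at line 2 remove [des] add [ncczw,dtmy] -> 8 lines: tyfxc rkej kupg ncczw dtmy uxqqt rys leg
Hunk 3: at line 1 remove [rkej,kupg] add [wtdi] -> 7 lines: tyfxc wtdi ncczw dtmy uxqqt rys leg
Hunk 4: at line 1 remove [ncczw,dtmy,uxqqt] add [jvk,ckggu] -> 6 lines: tyfxc wtdi jvk ckggu rys leg
Hunk 5: at line 3 remove [ckggu,rys] add [gmbfc] -> 5 lines: tyfxc wtdi jvk gmbfc leg
Hunk 6: at line 1 remove [jvk] add [bqpo,ddeuj,ppd] -> 7 lines: tyfxc wtdi bqpo ddeuj ppd gmbfc leg

Answer: tyfxc
wtdi
bqpo
ddeuj
ppd
gmbfc
leg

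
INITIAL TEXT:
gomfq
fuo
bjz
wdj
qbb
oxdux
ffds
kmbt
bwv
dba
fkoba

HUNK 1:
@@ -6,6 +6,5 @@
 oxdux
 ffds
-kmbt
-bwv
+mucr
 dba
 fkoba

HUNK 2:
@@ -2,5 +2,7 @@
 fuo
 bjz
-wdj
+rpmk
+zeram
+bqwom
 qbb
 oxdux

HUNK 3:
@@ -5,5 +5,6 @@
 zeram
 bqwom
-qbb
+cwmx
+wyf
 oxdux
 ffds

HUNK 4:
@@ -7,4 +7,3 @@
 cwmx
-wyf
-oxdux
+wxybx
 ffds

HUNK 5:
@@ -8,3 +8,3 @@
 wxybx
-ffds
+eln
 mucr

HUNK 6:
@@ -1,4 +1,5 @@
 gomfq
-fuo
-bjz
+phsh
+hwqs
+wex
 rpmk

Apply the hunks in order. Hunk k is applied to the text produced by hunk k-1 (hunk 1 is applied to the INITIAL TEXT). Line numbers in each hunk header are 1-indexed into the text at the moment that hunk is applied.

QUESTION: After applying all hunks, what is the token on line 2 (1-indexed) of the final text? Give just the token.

Answer: phsh

Derivation:
Hunk 1: at line 6 remove [kmbt,bwv] add [mucr] -> 10 lines: gomfq fuo bjz wdj qbb oxdux ffds mucr dba fkoba
Hunk 2: at line 2 remove [wdj] add [rpmk,zeram,bqwom] -> 12 lines: gomfq fuo bjz rpmk zeram bqwom qbb oxdux ffds mucr dba fkoba
Hunk 3: at line 5 remove [qbb] add [cwmx,wyf] -> 13 lines: gomfq fuo bjz rpmk zeram bqwom cwmx wyf oxdux ffds mucr dba fkoba
Hunk 4: at line 7 remove [wyf,oxdux] add [wxybx] -> 12 lines: gomfq fuo bjz rpmk zeram bqwom cwmx wxybx ffds mucr dba fkoba
Hunk 5: at line 8 remove [ffds] add [eln] -> 12 lines: gomfq fuo bjz rpmk zeram bqwom cwmx wxybx eln mucr dba fkoba
Hunk 6: at line 1 remove [fuo,bjz] add [phsh,hwqs,wex] -> 13 lines: gomfq phsh hwqs wex rpmk zeram bqwom cwmx wxybx eln mucr dba fkoba
Final line 2: phsh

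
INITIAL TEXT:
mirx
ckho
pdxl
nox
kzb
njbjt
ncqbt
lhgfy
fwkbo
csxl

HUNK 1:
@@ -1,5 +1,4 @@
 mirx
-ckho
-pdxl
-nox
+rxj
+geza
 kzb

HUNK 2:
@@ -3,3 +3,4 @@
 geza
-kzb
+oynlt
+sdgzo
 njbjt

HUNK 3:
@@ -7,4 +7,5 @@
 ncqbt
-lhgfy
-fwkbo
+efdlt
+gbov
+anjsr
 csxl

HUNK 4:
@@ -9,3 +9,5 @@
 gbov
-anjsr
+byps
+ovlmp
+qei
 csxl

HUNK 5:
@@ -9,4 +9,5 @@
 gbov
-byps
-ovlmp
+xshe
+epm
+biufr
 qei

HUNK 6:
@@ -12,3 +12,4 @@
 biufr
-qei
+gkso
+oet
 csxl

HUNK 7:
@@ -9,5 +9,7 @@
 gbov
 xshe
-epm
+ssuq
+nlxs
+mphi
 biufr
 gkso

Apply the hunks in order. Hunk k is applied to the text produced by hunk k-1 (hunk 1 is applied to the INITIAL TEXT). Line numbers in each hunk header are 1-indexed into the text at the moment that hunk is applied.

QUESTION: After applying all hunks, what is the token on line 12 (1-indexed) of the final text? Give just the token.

Hunk 1: at line 1 remove [ckho,pdxl,nox] add [rxj,geza] -> 9 lines: mirx rxj geza kzb njbjt ncqbt lhgfy fwkbo csxl
Hunk 2: at line 3 remove [kzb] add [oynlt,sdgzo] -> 10 lines: mirx rxj geza oynlt sdgzo njbjt ncqbt lhgfy fwkbo csxl
Hunk 3: at line 7 remove [lhgfy,fwkbo] add [efdlt,gbov,anjsr] -> 11 lines: mirx rxj geza oynlt sdgzo njbjt ncqbt efdlt gbov anjsr csxl
Hunk 4: at line 9 remove [anjsr] add [byps,ovlmp,qei] -> 13 lines: mirx rxj geza oynlt sdgzo njbjt ncqbt efdlt gbov byps ovlmp qei csxl
Hunk 5: at line 9 remove [byps,ovlmp] add [xshe,epm,biufr] -> 14 lines: mirx rxj geza oynlt sdgzo njbjt ncqbt efdlt gbov xshe epm biufr qei csxl
Hunk 6: at line 12 remove [qei] add [gkso,oet] -> 15 lines: mirx rxj geza oynlt sdgzo njbjt ncqbt efdlt gbov xshe epm biufr gkso oet csxl
Hunk 7: at line 9 remove [epm] add [ssuq,nlxs,mphi] -> 17 lines: mirx rxj geza oynlt sdgzo njbjt ncqbt efdlt gbov xshe ssuq nlxs mphi biufr gkso oet csxl
Final line 12: nlxs

Answer: nlxs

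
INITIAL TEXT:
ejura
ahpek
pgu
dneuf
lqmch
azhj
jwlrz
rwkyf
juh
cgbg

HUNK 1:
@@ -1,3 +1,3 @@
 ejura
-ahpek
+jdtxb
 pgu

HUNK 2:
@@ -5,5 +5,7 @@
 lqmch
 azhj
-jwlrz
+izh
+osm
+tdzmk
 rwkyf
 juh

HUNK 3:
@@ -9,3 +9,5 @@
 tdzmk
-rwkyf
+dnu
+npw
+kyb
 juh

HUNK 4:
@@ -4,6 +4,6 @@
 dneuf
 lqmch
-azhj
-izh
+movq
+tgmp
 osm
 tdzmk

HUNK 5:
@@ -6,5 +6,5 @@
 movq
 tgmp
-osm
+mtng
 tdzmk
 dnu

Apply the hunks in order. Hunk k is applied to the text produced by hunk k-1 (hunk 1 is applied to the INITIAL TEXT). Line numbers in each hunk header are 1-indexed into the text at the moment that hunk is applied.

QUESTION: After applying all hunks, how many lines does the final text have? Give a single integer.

Answer: 14

Derivation:
Hunk 1: at line 1 remove [ahpek] add [jdtxb] -> 10 lines: ejura jdtxb pgu dneuf lqmch azhj jwlrz rwkyf juh cgbg
Hunk 2: at line 5 remove [jwlrz] add [izh,osm,tdzmk] -> 12 lines: ejura jdtxb pgu dneuf lqmch azhj izh osm tdzmk rwkyf juh cgbg
Hunk 3: at line 9 remove [rwkyf] add [dnu,npw,kyb] -> 14 lines: ejura jdtxb pgu dneuf lqmch azhj izh osm tdzmk dnu npw kyb juh cgbg
Hunk 4: at line 4 remove [azhj,izh] add [movq,tgmp] -> 14 lines: ejura jdtxb pgu dneuf lqmch movq tgmp osm tdzmk dnu npw kyb juh cgbg
Hunk 5: at line 6 remove [osm] add [mtng] -> 14 lines: ejura jdtxb pgu dneuf lqmch movq tgmp mtng tdzmk dnu npw kyb juh cgbg
Final line count: 14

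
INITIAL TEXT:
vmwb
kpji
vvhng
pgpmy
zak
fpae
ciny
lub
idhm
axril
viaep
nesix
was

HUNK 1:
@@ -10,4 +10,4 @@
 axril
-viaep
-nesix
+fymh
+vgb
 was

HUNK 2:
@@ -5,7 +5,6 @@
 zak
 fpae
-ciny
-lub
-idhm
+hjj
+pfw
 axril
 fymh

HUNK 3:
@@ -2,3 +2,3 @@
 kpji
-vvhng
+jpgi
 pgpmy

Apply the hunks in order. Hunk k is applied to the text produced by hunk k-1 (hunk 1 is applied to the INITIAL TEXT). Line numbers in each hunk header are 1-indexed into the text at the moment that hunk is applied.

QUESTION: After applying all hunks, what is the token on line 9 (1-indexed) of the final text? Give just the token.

Hunk 1: at line 10 remove [viaep,nesix] add [fymh,vgb] -> 13 lines: vmwb kpji vvhng pgpmy zak fpae ciny lub idhm axril fymh vgb was
Hunk 2: at line 5 remove [ciny,lub,idhm] add [hjj,pfw] -> 12 lines: vmwb kpji vvhng pgpmy zak fpae hjj pfw axril fymh vgb was
Hunk 3: at line 2 remove [vvhng] add [jpgi] -> 12 lines: vmwb kpji jpgi pgpmy zak fpae hjj pfw axril fymh vgb was
Final line 9: axril

Answer: axril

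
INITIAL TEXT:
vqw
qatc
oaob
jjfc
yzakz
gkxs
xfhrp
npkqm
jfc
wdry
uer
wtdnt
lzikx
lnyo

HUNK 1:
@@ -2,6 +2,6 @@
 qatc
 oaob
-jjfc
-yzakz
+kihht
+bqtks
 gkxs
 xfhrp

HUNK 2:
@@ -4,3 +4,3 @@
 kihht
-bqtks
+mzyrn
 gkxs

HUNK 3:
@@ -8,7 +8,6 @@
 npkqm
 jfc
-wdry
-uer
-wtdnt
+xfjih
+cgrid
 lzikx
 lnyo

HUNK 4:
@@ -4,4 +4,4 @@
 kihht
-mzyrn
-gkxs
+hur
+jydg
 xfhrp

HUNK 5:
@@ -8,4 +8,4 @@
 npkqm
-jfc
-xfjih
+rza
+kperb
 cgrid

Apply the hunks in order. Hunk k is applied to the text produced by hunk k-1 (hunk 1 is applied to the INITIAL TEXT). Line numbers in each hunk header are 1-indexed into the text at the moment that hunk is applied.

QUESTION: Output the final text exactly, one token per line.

Hunk 1: at line 2 remove [jjfc,yzakz] add [kihht,bqtks] -> 14 lines: vqw qatc oaob kihht bqtks gkxs xfhrp npkqm jfc wdry uer wtdnt lzikx lnyo
Hunk 2: at line 4 remove [bqtks] add [mzyrn] -> 14 lines: vqw qatc oaob kihht mzyrn gkxs xfhrp npkqm jfc wdry uer wtdnt lzikx lnyo
Hunk 3: at line 8 remove [wdry,uer,wtdnt] add [xfjih,cgrid] -> 13 lines: vqw qatc oaob kihht mzyrn gkxs xfhrp npkqm jfc xfjih cgrid lzikx lnyo
Hunk 4: at line 4 remove [mzyrn,gkxs] add [hur,jydg] -> 13 lines: vqw qatc oaob kihht hur jydg xfhrp npkqm jfc xfjih cgrid lzikx lnyo
Hunk 5: at line 8 remove [jfc,xfjih] add [rza,kperb] -> 13 lines: vqw qatc oaob kihht hur jydg xfhrp npkqm rza kperb cgrid lzikx lnyo

Answer: vqw
qatc
oaob
kihht
hur
jydg
xfhrp
npkqm
rza
kperb
cgrid
lzikx
lnyo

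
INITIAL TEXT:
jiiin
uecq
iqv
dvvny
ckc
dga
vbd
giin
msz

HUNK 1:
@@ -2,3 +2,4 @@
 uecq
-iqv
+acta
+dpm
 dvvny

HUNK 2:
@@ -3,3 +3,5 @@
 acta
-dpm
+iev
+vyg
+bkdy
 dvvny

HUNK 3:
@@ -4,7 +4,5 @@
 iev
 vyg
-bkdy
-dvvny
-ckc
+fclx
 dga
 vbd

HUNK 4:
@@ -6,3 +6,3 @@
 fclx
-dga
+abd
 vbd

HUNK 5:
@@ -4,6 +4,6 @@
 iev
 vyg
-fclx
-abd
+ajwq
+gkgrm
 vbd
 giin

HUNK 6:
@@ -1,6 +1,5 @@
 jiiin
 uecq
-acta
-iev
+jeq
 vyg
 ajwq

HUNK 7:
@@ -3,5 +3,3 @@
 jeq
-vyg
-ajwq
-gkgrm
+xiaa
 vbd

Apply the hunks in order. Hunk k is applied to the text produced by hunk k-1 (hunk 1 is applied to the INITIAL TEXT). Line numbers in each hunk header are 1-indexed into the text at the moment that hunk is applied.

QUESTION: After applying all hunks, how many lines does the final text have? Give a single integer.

Hunk 1: at line 2 remove [iqv] add [acta,dpm] -> 10 lines: jiiin uecq acta dpm dvvny ckc dga vbd giin msz
Hunk 2: at line 3 remove [dpm] add [iev,vyg,bkdy] -> 12 lines: jiiin uecq acta iev vyg bkdy dvvny ckc dga vbd giin msz
Hunk 3: at line 4 remove [bkdy,dvvny,ckc] add [fclx] -> 10 lines: jiiin uecq acta iev vyg fclx dga vbd giin msz
Hunk 4: at line 6 remove [dga] add [abd] -> 10 lines: jiiin uecq acta iev vyg fclx abd vbd giin msz
Hunk 5: at line 4 remove [fclx,abd] add [ajwq,gkgrm] -> 10 lines: jiiin uecq acta iev vyg ajwq gkgrm vbd giin msz
Hunk 6: at line 1 remove [acta,iev] add [jeq] -> 9 lines: jiiin uecq jeq vyg ajwq gkgrm vbd giin msz
Hunk 7: at line 3 remove [vyg,ajwq,gkgrm] add [xiaa] -> 7 lines: jiiin uecq jeq xiaa vbd giin msz
Final line count: 7

Answer: 7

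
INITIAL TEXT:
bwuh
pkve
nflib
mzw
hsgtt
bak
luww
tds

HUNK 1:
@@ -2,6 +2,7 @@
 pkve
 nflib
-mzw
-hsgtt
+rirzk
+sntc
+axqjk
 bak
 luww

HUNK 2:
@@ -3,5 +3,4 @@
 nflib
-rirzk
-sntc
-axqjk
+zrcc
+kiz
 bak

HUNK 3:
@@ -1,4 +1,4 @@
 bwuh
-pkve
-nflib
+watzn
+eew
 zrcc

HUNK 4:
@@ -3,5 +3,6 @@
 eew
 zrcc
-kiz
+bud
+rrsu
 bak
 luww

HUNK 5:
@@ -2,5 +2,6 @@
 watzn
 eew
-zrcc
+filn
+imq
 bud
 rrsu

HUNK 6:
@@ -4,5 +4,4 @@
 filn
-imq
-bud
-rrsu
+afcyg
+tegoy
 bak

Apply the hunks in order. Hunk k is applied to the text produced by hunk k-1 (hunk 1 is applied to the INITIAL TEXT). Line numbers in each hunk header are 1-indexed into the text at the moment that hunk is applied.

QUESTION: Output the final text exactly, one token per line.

Hunk 1: at line 2 remove [mzw,hsgtt] add [rirzk,sntc,axqjk] -> 9 lines: bwuh pkve nflib rirzk sntc axqjk bak luww tds
Hunk 2: at line 3 remove [rirzk,sntc,axqjk] add [zrcc,kiz] -> 8 lines: bwuh pkve nflib zrcc kiz bak luww tds
Hunk 3: at line 1 remove [pkve,nflib] add [watzn,eew] -> 8 lines: bwuh watzn eew zrcc kiz bak luww tds
Hunk 4: at line 3 remove [kiz] add [bud,rrsu] -> 9 lines: bwuh watzn eew zrcc bud rrsu bak luww tds
Hunk 5: at line 2 remove [zrcc] add [filn,imq] -> 10 lines: bwuh watzn eew filn imq bud rrsu bak luww tds
Hunk 6: at line 4 remove [imq,bud,rrsu] add [afcyg,tegoy] -> 9 lines: bwuh watzn eew filn afcyg tegoy bak luww tds

Answer: bwuh
watzn
eew
filn
afcyg
tegoy
bak
luww
tds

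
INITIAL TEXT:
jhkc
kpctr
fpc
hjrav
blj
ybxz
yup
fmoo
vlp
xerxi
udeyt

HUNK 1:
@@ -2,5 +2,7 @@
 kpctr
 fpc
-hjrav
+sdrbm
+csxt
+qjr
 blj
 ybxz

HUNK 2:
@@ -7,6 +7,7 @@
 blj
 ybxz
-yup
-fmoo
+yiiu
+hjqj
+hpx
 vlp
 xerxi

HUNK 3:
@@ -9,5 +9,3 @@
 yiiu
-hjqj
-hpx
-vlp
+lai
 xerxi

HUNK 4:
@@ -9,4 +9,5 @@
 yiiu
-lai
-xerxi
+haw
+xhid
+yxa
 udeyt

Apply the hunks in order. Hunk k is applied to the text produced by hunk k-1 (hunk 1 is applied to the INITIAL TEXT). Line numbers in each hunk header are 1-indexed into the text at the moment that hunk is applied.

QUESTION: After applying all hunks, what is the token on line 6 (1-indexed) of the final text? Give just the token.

Answer: qjr

Derivation:
Hunk 1: at line 2 remove [hjrav] add [sdrbm,csxt,qjr] -> 13 lines: jhkc kpctr fpc sdrbm csxt qjr blj ybxz yup fmoo vlp xerxi udeyt
Hunk 2: at line 7 remove [yup,fmoo] add [yiiu,hjqj,hpx] -> 14 lines: jhkc kpctr fpc sdrbm csxt qjr blj ybxz yiiu hjqj hpx vlp xerxi udeyt
Hunk 3: at line 9 remove [hjqj,hpx,vlp] add [lai] -> 12 lines: jhkc kpctr fpc sdrbm csxt qjr blj ybxz yiiu lai xerxi udeyt
Hunk 4: at line 9 remove [lai,xerxi] add [haw,xhid,yxa] -> 13 lines: jhkc kpctr fpc sdrbm csxt qjr blj ybxz yiiu haw xhid yxa udeyt
Final line 6: qjr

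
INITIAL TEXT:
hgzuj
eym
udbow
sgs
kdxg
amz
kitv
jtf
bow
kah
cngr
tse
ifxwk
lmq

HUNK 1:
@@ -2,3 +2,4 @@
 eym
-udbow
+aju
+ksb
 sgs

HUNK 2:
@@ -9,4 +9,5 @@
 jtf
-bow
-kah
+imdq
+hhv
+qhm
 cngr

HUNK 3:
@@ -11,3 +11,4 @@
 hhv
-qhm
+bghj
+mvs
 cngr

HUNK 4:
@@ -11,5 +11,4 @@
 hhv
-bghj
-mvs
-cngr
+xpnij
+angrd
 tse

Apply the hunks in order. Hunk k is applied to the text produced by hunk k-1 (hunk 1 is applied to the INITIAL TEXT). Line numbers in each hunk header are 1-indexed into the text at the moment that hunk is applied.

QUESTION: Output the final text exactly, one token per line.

Hunk 1: at line 2 remove [udbow] add [aju,ksb] -> 15 lines: hgzuj eym aju ksb sgs kdxg amz kitv jtf bow kah cngr tse ifxwk lmq
Hunk 2: at line 9 remove [bow,kah] add [imdq,hhv,qhm] -> 16 lines: hgzuj eym aju ksb sgs kdxg amz kitv jtf imdq hhv qhm cngr tse ifxwk lmq
Hunk 3: at line 11 remove [qhm] add [bghj,mvs] -> 17 lines: hgzuj eym aju ksb sgs kdxg amz kitv jtf imdq hhv bghj mvs cngr tse ifxwk lmq
Hunk 4: at line 11 remove [bghj,mvs,cngr] add [xpnij,angrd] -> 16 lines: hgzuj eym aju ksb sgs kdxg amz kitv jtf imdq hhv xpnij angrd tse ifxwk lmq

Answer: hgzuj
eym
aju
ksb
sgs
kdxg
amz
kitv
jtf
imdq
hhv
xpnij
angrd
tse
ifxwk
lmq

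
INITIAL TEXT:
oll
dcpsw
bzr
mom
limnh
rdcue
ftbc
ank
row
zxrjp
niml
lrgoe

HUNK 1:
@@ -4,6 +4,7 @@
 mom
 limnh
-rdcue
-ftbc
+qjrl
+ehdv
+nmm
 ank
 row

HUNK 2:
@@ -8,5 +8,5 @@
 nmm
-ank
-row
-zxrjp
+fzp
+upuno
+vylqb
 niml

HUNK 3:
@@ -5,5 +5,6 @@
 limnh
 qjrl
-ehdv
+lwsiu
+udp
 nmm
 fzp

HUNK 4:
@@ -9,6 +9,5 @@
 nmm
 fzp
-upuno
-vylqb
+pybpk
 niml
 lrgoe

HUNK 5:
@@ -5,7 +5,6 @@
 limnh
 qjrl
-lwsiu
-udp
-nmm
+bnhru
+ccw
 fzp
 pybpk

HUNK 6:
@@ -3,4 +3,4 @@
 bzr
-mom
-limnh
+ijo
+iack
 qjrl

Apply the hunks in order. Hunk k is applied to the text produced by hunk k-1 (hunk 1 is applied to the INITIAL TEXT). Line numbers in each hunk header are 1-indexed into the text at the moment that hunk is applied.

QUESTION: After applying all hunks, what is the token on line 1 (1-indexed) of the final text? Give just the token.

Hunk 1: at line 4 remove [rdcue,ftbc] add [qjrl,ehdv,nmm] -> 13 lines: oll dcpsw bzr mom limnh qjrl ehdv nmm ank row zxrjp niml lrgoe
Hunk 2: at line 8 remove [ank,row,zxrjp] add [fzp,upuno,vylqb] -> 13 lines: oll dcpsw bzr mom limnh qjrl ehdv nmm fzp upuno vylqb niml lrgoe
Hunk 3: at line 5 remove [ehdv] add [lwsiu,udp] -> 14 lines: oll dcpsw bzr mom limnh qjrl lwsiu udp nmm fzp upuno vylqb niml lrgoe
Hunk 4: at line 9 remove [upuno,vylqb] add [pybpk] -> 13 lines: oll dcpsw bzr mom limnh qjrl lwsiu udp nmm fzp pybpk niml lrgoe
Hunk 5: at line 5 remove [lwsiu,udp,nmm] add [bnhru,ccw] -> 12 lines: oll dcpsw bzr mom limnh qjrl bnhru ccw fzp pybpk niml lrgoe
Hunk 6: at line 3 remove [mom,limnh] add [ijo,iack] -> 12 lines: oll dcpsw bzr ijo iack qjrl bnhru ccw fzp pybpk niml lrgoe
Final line 1: oll

Answer: oll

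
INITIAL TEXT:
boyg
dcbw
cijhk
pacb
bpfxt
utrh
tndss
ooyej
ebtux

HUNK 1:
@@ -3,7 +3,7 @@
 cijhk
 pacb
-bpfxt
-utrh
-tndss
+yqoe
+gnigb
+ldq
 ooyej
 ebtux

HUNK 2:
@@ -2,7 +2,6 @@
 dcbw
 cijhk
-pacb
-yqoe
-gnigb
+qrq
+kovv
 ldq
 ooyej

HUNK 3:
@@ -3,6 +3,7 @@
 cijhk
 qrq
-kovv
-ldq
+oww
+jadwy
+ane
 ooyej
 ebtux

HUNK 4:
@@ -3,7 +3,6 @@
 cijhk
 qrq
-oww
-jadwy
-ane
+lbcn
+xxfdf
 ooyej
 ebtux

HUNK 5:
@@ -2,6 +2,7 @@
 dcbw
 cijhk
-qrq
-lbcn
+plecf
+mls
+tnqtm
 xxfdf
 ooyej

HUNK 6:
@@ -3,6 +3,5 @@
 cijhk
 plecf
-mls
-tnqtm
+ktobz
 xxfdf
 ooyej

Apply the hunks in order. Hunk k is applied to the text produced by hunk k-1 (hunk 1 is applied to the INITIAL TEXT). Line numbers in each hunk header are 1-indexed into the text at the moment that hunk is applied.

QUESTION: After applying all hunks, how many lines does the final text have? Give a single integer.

Answer: 8

Derivation:
Hunk 1: at line 3 remove [bpfxt,utrh,tndss] add [yqoe,gnigb,ldq] -> 9 lines: boyg dcbw cijhk pacb yqoe gnigb ldq ooyej ebtux
Hunk 2: at line 2 remove [pacb,yqoe,gnigb] add [qrq,kovv] -> 8 lines: boyg dcbw cijhk qrq kovv ldq ooyej ebtux
Hunk 3: at line 3 remove [kovv,ldq] add [oww,jadwy,ane] -> 9 lines: boyg dcbw cijhk qrq oww jadwy ane ooyej ebtux
Hunk 4: at line 3 remove [oww,jadwy,ane] add [lbcn,xxfdf] -> 8 lines: boyg dcbw cijhk qrq lbcn xxfdf ooyej ebtux
Hunk 5: at line 2 remove [qrq,lbcn] add [plecf,mls,tnqtm] -> 9 lines: boyg dcbw cijhk plecf mls tnqtm xxfdf ooyej ebtux
Hunk 6: at line 3 remove [mls,tnqtm] add [ktobz] -> 8 lines: boyg dcbw cijhk plecf ktobz xxfdf ooyej ebtux
Final line count: 8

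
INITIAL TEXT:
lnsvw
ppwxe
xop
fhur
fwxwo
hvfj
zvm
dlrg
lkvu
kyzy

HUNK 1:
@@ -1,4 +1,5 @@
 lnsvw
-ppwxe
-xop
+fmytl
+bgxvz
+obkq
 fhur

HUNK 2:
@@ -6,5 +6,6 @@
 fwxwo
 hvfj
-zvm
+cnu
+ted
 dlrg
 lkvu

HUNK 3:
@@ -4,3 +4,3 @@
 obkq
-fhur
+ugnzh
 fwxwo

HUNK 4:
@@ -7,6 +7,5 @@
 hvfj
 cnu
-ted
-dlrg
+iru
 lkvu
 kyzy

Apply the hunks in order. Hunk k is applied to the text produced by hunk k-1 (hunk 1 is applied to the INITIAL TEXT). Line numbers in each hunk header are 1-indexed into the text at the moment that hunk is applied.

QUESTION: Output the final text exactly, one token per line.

Hunk 1: at line 1 remove [ppwxe,xop] add [fmytl,bgxvz,obkq] -> 11 lines: lnsvw fmytl bgxvz obkq fhur fwxwo hvfj zvm dlrg lkvu kyzy
Hunk 2: at line 6 remove [zvm] add [cnu,ted] -> 12 lines: lnsvw fmytl bgxvz obkq fhur fwxwo hvfj cnu ted dlrg lkvu kyzy
Hunk 3: at line 4 remove [fhur] add [ugnzh] -> 12 lines: lnsvw fmytl bgxvz obkq ugnzh fwxwo hvfj cnu ted dlrg lkvu kyzy
Hunk 4: at line 7 remove [ted,dlrg] add [iru] -> 11 lines: lnsvw fmytl bgxvz obkq ugnzh fwxwo hvfj cnu iru lkvu kyzy

Answer: lnsvw
fmytl
bgxvz
obkq
ugnzh
fwxwo
hvfj
cnu
iru
lkvu
kyzy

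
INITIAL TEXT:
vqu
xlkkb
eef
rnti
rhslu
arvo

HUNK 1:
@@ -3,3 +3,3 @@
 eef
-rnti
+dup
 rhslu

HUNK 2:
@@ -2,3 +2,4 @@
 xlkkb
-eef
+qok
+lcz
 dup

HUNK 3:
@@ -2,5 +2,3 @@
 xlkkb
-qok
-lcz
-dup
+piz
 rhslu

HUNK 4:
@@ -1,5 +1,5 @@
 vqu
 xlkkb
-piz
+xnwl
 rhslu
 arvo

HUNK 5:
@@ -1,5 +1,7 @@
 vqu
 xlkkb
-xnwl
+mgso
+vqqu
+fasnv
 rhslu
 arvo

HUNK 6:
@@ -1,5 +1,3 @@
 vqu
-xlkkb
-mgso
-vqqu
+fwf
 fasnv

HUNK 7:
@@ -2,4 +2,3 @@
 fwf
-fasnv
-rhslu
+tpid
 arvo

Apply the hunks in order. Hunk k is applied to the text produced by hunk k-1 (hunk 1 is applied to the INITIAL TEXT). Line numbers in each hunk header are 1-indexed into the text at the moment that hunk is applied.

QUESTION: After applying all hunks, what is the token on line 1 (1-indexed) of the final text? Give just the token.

Answer: vqu

Derivation:
Hunk 1: at line 3 remove [rnti] add [dup] -> 6 lines: vqu xlkkb eef dup rhslu arvo
Hunk 2: at line 2 remove [eef] add [qok,lcz] -> 7 lines: vqu xlkkb qok lcz dup rhslu arvo
Hunk 3: at line 2 remove [qok,lcz,dup] add [piz] -> 5 lines: vqu xlkkb piz rhslu arvo
Hunk 4: at line 1 remove [piz] add [xnwl] -> 5 lines: vqu xlkkb xnwl rhslu arvo
Hunk 5: at line 1 remove [xnwl] add [mgso,vqqu,fasnv] -> 7 lines: vqu xlkkb mgso vqqu fasnv rhslu arvo
Hunk 6: at line 1 remove [xlkkb,mgso,vqqu] add [fwf] -> 5 lines: vqu fwf fasnv rhslu arvo
Hunk 7: at line 2 remove [fasnv,rhslu] add [tpid] -> 4 lines: vqu fwf tpid arvo
Final line 1: vqu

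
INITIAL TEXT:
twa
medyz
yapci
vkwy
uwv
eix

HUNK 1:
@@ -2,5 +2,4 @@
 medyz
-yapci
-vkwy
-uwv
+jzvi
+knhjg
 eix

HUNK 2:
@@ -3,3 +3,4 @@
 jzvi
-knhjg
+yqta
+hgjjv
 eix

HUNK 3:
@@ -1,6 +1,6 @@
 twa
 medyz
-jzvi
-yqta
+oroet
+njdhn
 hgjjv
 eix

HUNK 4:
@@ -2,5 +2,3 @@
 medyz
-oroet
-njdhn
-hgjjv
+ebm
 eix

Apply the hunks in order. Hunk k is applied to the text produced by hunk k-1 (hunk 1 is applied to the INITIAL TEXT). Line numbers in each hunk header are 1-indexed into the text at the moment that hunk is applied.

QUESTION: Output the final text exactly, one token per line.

Hunk 1: at line 2 remove [yapci,vkwy,uwv] add [jzvi,knhjg] -> 5 lines: twa medyz jzvi knhjg eix
Hunk 2: at line 3 remove [knhjg] add [yqta,hgjjv] -> 6 lines: twa medyz jzvi yqta hgjjv eix
Hunk 3: at line 1 remove [jzvi,yqta] add [oroet,njdhn] -> 6 lines: twa medyz oroet njdhn hgjjv eix
Hunk 4: at line 2 remove [oroet,njdhn,hgjjv] add [ebm] -> 4 lines: twa medyz ebm eix

Answer: twa
medyz
ebm
eix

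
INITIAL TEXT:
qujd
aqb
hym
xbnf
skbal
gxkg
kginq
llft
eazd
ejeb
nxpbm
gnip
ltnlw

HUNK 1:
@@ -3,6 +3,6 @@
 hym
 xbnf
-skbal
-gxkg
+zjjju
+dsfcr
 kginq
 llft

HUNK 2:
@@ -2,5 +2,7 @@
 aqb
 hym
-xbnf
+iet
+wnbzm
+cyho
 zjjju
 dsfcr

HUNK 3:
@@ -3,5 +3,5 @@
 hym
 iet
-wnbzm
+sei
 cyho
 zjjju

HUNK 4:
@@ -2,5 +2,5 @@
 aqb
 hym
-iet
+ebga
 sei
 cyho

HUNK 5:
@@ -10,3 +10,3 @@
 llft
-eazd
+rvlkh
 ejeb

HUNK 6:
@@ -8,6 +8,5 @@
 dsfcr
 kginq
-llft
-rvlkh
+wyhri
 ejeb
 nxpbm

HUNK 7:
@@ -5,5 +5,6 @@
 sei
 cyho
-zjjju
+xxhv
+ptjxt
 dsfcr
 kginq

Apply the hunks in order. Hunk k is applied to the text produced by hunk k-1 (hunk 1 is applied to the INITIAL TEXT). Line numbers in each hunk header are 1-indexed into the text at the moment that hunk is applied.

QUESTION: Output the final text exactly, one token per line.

Answer: qujd
aqb
hym
ebga
sei
cyho
xxhv
ptjxt
dsfcr
kginq
wyhri
ejeb
nxpbm
gnip
ltnlw

Derivation:
Hunk 1: at line 3 remove [skbal,gxkg] add [zjjju,dsfcr] -> 13 lines: qujd aqb hym xbnf zjjju dsfcr kginq llft eazd ejeb nxpbm gnip ltnlw
Hunk 2: at line 2 remove [xbnf] add [iet,wnbzm,cyho] -> 15 lines: qujd aqb hym iet wnbzm cyho zjjju dsfcr kginq llft eazd ejeb nxpbm gnip ltnlw
Hunk 3: at line 3 remove [wnbzm] add [sei] -> 15 lines: qujd aqb hym iet sei cyho zjjju dsfcr kginq llft eazd ejeb nxpbm gnip ltnlw
Hunk 4: at line 2 remove [iet] add [ebga] -> 15 lines: qujd aqb hym ebga sei cyho zjjju dsfcr kginq llft eazd ejeb nxpbm gnip ltnlw
Hunk 5: at line 10 remove [eazd] add [rvlkh] -> 15 lines: qujd aqb hym ebga sei cyho zjjju dsfcr kginq llft rvlkh ejeb nxpbm gnip ltnlw
Hunk 6: at line 8 remove [llft,rvlkh] add [wyhri] -> 14 lines: qujd aqb hym ebga sei cyho zjjju dsfcr kginq wyhri ejeb nxpbm gnip ltnlw
Hunk 7: at line 5 remove [zjjju] add [xxhv,ptjxt] -> 15 lines: qujd aqb hym ebga sei cyho xxhv ptjxt dsfcr kginq wyhri ejeb nxpbm gnip ltnlw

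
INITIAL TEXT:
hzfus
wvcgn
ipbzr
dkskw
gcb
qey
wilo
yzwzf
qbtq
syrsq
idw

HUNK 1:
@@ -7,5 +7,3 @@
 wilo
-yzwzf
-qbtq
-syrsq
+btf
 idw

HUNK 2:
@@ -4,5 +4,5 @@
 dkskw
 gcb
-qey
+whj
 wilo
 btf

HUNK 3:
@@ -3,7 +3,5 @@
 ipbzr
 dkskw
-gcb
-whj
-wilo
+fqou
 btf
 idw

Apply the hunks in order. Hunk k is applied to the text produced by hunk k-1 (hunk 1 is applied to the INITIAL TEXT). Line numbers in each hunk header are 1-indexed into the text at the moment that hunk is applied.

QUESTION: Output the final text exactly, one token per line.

Answer: hzfus
wvcgn
ipbzr
dkskw
fqou
btf
idw

Derivation:
Hunk 1: at line 7 remove [yzwzf,qbtq,syrsq] add [btf] -> 9 lines: hzfus wvcgn ipbzr dkskw gcb qey wilo btf idw
Hunk 2: at line 4 remove [qey] add [whj] -> 9 lines: hzfus wvcgn ipbzr dkskw gcb whj wilo btf idw
Hunk 3: at line 3 remove [gcb,whj,wilo] add [fqou] -> 7 lines: hzfus wvcgn ipbzr dkskw fqou btf idw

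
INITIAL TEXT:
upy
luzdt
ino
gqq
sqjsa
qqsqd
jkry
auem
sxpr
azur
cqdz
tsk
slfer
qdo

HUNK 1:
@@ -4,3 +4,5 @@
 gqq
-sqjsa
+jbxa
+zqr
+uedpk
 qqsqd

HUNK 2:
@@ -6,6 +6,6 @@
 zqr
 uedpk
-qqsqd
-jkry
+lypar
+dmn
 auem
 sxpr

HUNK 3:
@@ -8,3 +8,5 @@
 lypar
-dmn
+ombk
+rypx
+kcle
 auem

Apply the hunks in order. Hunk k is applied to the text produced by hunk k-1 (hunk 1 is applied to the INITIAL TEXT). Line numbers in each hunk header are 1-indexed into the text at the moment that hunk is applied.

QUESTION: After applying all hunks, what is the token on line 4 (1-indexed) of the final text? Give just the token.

Hunk 1: at line 4 remove [sqjsa] add [jbxa,zqr,uedpk] -> 16 lines: upy luzdt ino gqq jbxa zqr uedpk qqsqd jkry auem sxpr azur cqdz tsk slfer qdo
Hunk 2: at line 6 remove [qqsqd,jkry] add [lypar,dmn] -> 16 lines: upy luzdt ino gqq jbxa zqr uedpk lypar dmn auem sxpr azur cqdz tsk slfer qdo
Hunk 3: at line 8 remove [dmn] add [ombk,rypx,kcle] -> 18 lines: upy luzdt ino gqq jbxa zqr uedpk lypar ombk rypx kcle auem sxpr azur cqdz tsk slfer qdo
Final line 4: gqq

Answer: gqq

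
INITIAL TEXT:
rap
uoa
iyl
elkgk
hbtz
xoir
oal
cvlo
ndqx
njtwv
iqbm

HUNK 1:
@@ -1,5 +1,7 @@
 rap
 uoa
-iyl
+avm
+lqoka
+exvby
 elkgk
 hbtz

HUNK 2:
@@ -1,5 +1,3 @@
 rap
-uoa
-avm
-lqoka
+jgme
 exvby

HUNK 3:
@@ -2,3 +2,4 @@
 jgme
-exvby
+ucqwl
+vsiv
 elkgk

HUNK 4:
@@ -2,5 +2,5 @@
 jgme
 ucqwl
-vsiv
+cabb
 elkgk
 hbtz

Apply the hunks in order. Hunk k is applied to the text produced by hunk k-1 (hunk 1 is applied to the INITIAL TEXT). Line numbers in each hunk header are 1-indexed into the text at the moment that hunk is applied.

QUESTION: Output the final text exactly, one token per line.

Answer: rap
jgme
ucqwl
cabb
elkgk
hbtz
xoir
oal
cvlo
ndqx
njtwv
iqbm

Derivation:
Hunk 1: at line 1 remove [iyl] add [avm,lqoka,exvby] -> 13 lines: rap uoa avm lqoka exvby elkgk hbtz xoir oal cvlo ndqx njtwv iqbm
Hunk 2: at line 1 remove [uoa,avm,lqoka] add [jgme] -> 11 lines: rap jgme exvby elkgk hbtz xoir oal cvlo ndqx njtwv iqbm
Hunk 3: at line 2 remove [exvby] add [ucqwl,vsiv] -> 12 lines: rap jgme ucqwl vsiv elkgk hbtz xoir oal cvlo ndqx njtwv iqbm
Hunk 4: at line 2 remove [vsiv] add [cabb] -> 12 lines: rap jgme ucqwl cabb elkgk hbtz xoir oal cvlo ndqx njtwv iqbm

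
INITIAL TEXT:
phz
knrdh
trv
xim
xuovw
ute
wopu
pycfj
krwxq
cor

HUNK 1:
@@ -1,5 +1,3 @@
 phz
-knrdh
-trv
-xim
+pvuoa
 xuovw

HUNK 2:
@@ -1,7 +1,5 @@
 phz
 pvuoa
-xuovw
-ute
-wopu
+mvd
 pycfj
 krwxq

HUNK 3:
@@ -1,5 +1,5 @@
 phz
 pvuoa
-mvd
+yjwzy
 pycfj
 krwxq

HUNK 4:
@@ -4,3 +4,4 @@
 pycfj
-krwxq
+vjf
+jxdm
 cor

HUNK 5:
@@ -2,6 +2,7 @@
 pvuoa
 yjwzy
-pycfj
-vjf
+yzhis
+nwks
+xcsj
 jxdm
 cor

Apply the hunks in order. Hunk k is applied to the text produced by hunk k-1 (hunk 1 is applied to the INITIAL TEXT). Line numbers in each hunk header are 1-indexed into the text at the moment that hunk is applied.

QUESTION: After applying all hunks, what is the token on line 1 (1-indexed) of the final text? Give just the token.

Hunk 1: at line 1 remove [knrdh,trv,xim] add [pvuoa] -> 8 lines: phz pvuoa xuovw ute wopu pycfj krwxq cor
Hunk 2: at line 1 remove [xuovw,ute,wopu] add [mvd] -> 6 lines: phz pvuoa mvd pycfj krwxq cor
Hunk 3: at line 1 remove [mvd] add [yjwzy] -> 6 lines: phz pvuoa yjwzy pycfj krwxq cor
Hunk 4: at line 4 remove [krwxq] add [vjf,jxdm] -> 7 lines: phz pvuoa yjwzy pycfj vjf jxdm cor
Hunk 5: at line 2 remove [pycfj,vjf] add [yzhis,nwks,xcsj] -> 8 lines: phz pvuoa yjwzy yzhis nwks xcsj jxdm cor
Final line 1: phz

Answer: phz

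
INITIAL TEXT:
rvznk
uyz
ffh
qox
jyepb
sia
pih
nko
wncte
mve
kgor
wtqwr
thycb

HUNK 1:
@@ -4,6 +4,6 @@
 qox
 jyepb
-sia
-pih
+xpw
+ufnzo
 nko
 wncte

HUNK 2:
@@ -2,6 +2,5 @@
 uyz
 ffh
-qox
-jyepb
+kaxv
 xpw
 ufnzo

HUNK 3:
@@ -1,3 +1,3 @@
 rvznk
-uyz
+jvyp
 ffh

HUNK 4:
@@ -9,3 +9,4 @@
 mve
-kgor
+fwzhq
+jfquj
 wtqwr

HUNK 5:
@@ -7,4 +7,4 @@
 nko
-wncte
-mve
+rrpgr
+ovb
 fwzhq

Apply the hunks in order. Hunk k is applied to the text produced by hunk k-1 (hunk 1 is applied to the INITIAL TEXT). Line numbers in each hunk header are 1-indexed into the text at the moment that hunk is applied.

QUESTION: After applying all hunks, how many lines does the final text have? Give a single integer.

Hunk 1: at line 4 remove [sia,pih] add [xpw,ufnzo] -> 13 lines: rvznk uyz ffh qox jyepb xpw ufnzo nko wncte mve kgor wtqwr thycb
Hunk 2: at line 2 remove [qox,jyepb] add [kaxv] -> 12 lines: rvznk uyz ffh kaxv xpw ufnzo nko wncte mve kgor wtqwr thycb
Hunk 3: at line 1 remove [uyz] add [jvyp] -> 12 lines: rvznk jvyp ffh kaxv xpw ufnzo nko wncte mve kgor wtqwr thycb
Hunk 4: at line 9 remove [kgor] add [fwzhq,jfquj] -> 13 lines: rvznk jvyp ffh kaxv xpw ufnzo nko wncte mve fwzhq jfquj wtqwr thycb
Hunk 5: at line 7 remove [wncte,mve] add [rrpgr,ovb] -> 13 lines: rvznk jvyp ffh kaxv xpw ufnzo nko rrpgr ovb fwzhq jfquj wtqwr thycb
Final line count: 13

Answer: 13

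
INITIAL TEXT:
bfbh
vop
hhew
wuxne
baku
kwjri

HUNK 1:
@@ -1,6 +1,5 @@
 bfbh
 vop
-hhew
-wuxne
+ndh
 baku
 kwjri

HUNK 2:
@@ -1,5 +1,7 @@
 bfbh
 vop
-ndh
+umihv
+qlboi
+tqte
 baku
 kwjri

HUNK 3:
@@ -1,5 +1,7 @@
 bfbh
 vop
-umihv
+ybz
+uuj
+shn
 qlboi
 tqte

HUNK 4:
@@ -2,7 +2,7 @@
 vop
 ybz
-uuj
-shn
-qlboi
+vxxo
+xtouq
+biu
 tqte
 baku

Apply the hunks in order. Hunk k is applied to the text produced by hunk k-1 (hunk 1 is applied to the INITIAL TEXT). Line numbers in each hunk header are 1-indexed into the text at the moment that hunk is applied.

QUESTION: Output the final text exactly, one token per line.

Answer: bfbh
vop
ybz
vxxo
xtouq
biu
tqte
baku
kwjri

Derivation:
Hunk 1: at line 1 remove [hhew,wuxne] add [ndh] -> 5 lines: bfbh vop ndh baku kwjri
Hunk 2: at line 1 remove [ndh] add [umihv,qlboi,tqte] -> 7 lines: bfbh vop umihv qlboi tqte baku kwjri
Hunk 3: at line 1 remove [umihv] add [ybz,uuj,shn] -> 9 lines: bfbh vop ybz uuj shn qlboi tqte baku kwjri
Hunk 4: at line 2 remove [uuj,shn,qlboi] add [vxxo,xtouq,biu] -> 9 lines: bfbh vop ybz vxxo xtouq biu tqte baku kwjri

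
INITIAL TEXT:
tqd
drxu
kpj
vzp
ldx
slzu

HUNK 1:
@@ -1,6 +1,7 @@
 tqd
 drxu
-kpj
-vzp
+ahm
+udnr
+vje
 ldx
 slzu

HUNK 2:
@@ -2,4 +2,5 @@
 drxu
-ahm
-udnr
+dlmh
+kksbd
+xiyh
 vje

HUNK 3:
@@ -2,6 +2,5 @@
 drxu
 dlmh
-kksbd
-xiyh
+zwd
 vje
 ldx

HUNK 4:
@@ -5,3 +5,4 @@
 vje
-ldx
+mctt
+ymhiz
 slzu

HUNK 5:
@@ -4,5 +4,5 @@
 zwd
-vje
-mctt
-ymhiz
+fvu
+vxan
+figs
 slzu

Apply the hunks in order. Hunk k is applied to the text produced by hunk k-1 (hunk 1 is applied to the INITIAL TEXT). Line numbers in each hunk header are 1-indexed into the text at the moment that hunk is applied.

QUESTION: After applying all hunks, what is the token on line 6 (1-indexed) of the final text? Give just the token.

Answer: vxan

Derivation:
Hunk 1: at line 1 remove [kpj,vzp] add [ahm,udnr,vje] -> 7 lines: tqd drxu ahm udnr vje ldx slzu
Hunk 2: at line 2 remove [ahm,udnr] add [dlmh,kksbd,xiyh] -> 8 lines: tqd drxu dlmh kksbd xiyh vje ldx slzu
Hunk 3: at line 2 remove [kksbd,xiyh] add [zwd] -> 7 lines: tqd drxu dlmh zwd vje ldx slzu
Hunk 4: at line 5 remove [ldx] add [mctt,ymhiz] -> 8 lines: tqd drxu dlmh zwd vje mctt ymhiz slzu
Hunk 5: at line 4 remove [vje,mctt,ymhiz] add [fvu,vxan,figs] -> 8 lines: tqd drxu dlmh zwd fvu vxan figs slzu
Final line 6: vxan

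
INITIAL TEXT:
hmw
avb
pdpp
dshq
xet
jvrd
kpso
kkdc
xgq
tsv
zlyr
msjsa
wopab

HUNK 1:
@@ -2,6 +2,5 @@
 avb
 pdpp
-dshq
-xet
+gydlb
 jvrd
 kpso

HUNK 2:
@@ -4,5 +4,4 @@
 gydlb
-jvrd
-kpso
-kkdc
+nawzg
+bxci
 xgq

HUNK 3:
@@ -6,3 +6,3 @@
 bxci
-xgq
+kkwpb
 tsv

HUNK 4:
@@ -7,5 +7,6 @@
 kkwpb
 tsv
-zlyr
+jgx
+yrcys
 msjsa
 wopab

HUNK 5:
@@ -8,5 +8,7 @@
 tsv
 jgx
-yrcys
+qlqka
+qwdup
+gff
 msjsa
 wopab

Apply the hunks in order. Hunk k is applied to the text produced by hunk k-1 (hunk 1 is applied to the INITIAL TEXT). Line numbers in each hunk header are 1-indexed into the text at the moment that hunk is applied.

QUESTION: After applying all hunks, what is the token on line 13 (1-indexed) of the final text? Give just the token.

Hunk 1: at line 2 remove [dshq,xet] add [gydlb] -> 12 lines: hmw avb pdpp gydlb jvrd kpso kkdc xgq tsv zlyr msjsa wopab
Hunk 2: at line 4 remove [jvrd,kpso,kkdc] add [nawzg,bxci] -> 11 lines: hmw avb pdpp gydlb nawzg bxci xgq tsv zlyr msjsa wopab
Hunk 3: at line 6 remove [xgq] add [kkwpb] -> 11 lines: hmw avb pdpp gydlb nawzg bxci kkwpb tsv zlyr msjsa wopab
Hunk 4: at line 7 remove [zlyr] add [jgx,yrcys] -> 12 lines: hmw avb pdpp gydlb nawzg bxci kkwpb tsv jgx yrcys msjsa wopab
Hunk 5: at line 8 remove [yrcys] add [qlqka,qwdup,gff] -> 14 lines: hmw avb pdpp gydlb nawzg bxci kkwpb tsv jgx qlqka qwdup gff msjsa wopab
Final line 13: msjsa

Answer: msjsa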